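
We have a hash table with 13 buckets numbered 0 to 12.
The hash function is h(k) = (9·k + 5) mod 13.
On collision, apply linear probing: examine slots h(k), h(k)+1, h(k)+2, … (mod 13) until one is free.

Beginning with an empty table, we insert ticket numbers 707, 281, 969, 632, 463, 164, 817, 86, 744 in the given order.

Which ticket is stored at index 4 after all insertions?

817

707 hashes to 11; slot 11 is free -> place at 11.
281 hashes to 12; slot 12 is free -> place at 12.
969 hashes to 3; slot 3 is free -> place at 3.
632 hashes to 12; 12 taken -> place at 0.
463 hashes to 12; 12,0 taken -> place at 1.
164 hashes to 12; 12,0,1 taken -> place at 2.
817 hashes to 0; 0,1,2,3 taken -> place at 4.
86 hashes to 12; 12,0,1,2,3,4 taken -> place at 5.
744 hashes to 6; slot 6 is free -> place at 6.
Table: [632, 463, 164, 969, 817, 86, 744, _, _, _, _, 707, 281]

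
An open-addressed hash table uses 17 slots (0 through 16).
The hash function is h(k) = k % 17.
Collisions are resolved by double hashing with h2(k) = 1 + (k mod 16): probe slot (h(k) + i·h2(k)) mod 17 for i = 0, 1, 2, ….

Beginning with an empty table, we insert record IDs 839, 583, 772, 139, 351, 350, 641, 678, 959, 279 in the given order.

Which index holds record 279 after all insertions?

14

839 hashes to 6; slot 6 is free → place at 6.
583 hashes to 5; slot 5 is free → place at 5.
772 hashes to 7; slot 7 is free → place at 7.
139 hashes to 3; slot 3 is free → place at 3.
351 hashes to 11; slot 11 is free → place at 11.
350 hashes to 10; slot 10 is free → place at 10.
641 hashes to 12; slot 12 is free → place at 12.
678 hashes to 15; slot 15 is free → place at 15.
959 hashes to 7, h2=16; 7,6,5 taken → place at 4.
279 hashes to 7, h2=8; 7,15,6 taken → place at 14.
Table: [-, -, -, 139, 959, 583, 839, 772, -, -, 350, 351, 641, -, 279, 678, -]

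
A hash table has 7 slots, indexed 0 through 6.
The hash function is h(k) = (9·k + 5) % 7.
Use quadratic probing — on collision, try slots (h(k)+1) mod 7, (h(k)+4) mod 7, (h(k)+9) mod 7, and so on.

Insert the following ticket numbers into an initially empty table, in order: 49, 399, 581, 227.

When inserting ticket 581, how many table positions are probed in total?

49: h=5 → slot 5
399: h=5, probe 5,6 → slot 6
581: h=5, probe 5,6,2 → slot 2
227: h=4 → slot 4
Table: [∅, ∅, 581, ∅, 227, 49, 399]

3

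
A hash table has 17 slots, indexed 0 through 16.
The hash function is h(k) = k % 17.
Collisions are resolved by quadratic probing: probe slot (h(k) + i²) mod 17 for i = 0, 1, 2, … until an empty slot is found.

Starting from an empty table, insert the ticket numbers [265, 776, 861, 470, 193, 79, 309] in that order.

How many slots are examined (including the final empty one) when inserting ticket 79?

4

Insert 265: h=10, slot 10 empty → index 10.
Insert 776: h=11, slot 11 empty → index 11.
Insert 861: h=11, slot 11 occupied → index 12.
Insert 470: h=11, slots 11,12 occupied → index 15.
Insert 193: h=6, slot 6 empty → index 6.
Insert 79: h=11, slots 11,12,15 occupied → index 3.
Insert 309: h=3, slot 3 occupied → index 4.
Table: [_, _, _, 79, 309, _, 193, _, _, _, 265, 776, 861, _, _, 470, _]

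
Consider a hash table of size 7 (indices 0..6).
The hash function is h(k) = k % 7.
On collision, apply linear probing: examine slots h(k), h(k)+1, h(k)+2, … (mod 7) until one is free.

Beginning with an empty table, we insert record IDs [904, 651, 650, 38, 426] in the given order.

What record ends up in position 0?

651

904: h=1 → slot 1
651: h=0 → slot 0
650: h=6 → slot 6
38: h=3 → slot 3
426: h=6, probe 6,0,1,2 → slot 2
Table: [651, 904, 426, 38, —, —, 650]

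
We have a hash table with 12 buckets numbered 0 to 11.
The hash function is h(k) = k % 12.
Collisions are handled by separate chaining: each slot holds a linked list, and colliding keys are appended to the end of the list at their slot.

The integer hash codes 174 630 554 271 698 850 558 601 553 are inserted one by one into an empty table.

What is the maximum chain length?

Insert 174: h=6, bucket 6 empty -> new chain.
Insert 630: h=6, bucket 6 nonempty -> append to chain.
Insert 554: h=2, bucket 2 empty -> new chain.
Insert 271: h=7, bucket 7 empty -> new chain.
Insert 698: h=2, bucket 2 nonempty -> append to chain.
Insert 850: h=10, bucket 10 empty -> new chain.
Insert 558: h=6, bucket 6 nonempty -> append to chain.
Insert 601: h=1, bucket 1 empty -> new chain.
Insert 553: h=1, bucket 1 nonempty -> append to chain.
Final buckets:
0: _
1: 601 -> 553
2: 554 -> 698
3: _
4: _
5: _
6: 174 -> 630 -> 558
7: 271
8: _
9: _
10: 850
11: _

3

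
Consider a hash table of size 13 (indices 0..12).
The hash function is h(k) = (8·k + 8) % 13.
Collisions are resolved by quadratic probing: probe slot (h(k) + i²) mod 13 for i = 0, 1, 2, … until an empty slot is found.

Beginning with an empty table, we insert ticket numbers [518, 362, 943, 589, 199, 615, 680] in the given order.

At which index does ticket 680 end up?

4

518: h=5 -> slot 5
362: h=5, probe 5,6 -> slot 6
943: h=12 -> slot 12
589: h=1 -> slot 1
199: h=1, probe 1,2 -> slot 2
615: h=1, probe 1,2,5,10 -> slot 10
680: h=1, probe 1,2,5,10,4 -> slot 4
Table: [_, 589, 199, _, 680, 518, 362, _, _, _, 615, _, 943]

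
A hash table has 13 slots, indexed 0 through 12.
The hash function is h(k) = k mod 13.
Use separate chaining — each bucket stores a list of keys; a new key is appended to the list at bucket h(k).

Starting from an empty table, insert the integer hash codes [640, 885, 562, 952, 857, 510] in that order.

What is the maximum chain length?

Insert 640: h=3, bucket 3 empty → new chain.
Insert 885: h=1, bucket 1 empty → new chain.
Insert 562: h=3, bucket 3 nonempty → append to chain.
Insert 952: h=3, bucket 3 nonempty → append to chain.
Insert 857: h=12, bucket 12 empty → new chain.
Insert 510: h=3, bucket 3 nonempty → append to chain.
Final buckets:
0: -
1: 885
2: -
3: 640 -> 562 -> 952 -> 510
4: -
5: -
6: -
7: -
8: -
9: -
10: -
11: -
12: 857

4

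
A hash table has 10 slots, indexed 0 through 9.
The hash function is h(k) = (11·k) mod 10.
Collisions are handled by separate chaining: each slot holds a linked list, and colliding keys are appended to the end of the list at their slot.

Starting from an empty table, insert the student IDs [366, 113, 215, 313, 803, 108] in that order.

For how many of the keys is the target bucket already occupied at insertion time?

2

366 → bucket 6
113 → bucket 3
215 → bucket 5
313 → bucket 3 (collision)
803 → bucket 3 (collision)
108 → bucket 8
Final buckets:
0: _
1: _
2: _
3: 113 -> 313 -> 803
4: _
5: 215
6: 366
7: _
8: 108
9: _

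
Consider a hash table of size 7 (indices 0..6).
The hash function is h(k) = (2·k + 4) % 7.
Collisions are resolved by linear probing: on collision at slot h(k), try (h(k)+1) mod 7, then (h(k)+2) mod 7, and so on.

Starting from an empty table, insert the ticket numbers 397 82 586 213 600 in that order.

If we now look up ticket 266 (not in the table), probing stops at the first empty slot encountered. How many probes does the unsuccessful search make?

397 hashes to 0; slot 0 is free -> place at 0.
82 hashes to 0; 0 taken -> place at 1.
586 hashes to 0; 0,1 taken -> place at 2.
213 hashes to 3; slot 3 is free -> place at 3.
600 hashes to 0; 0,1,2,3 taken -> place at 4.
Table: [397, 82, 586, 213, 600, ∅, ∅]
Lookup 266: h=4, probe 4,5 → slot 5 empty, not found.

2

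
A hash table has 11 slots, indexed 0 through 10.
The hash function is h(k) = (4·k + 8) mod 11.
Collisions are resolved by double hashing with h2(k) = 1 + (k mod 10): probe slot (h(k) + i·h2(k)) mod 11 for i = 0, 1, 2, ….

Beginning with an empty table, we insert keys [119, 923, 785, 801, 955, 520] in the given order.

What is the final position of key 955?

119: h=0 → slot 0
923: h=4 → slot 4
785: h=2 → slot 2
801: h=0, h2=2, probe 0,2,4,6 → slot 6
955: h=0, h2=6, probe 0,6,1 → slot 1
520: h=9 → slot 9
Table: [119, 955, 785, ∅, 923, ∅, 801, ∅, ∅, 520, ∅]

1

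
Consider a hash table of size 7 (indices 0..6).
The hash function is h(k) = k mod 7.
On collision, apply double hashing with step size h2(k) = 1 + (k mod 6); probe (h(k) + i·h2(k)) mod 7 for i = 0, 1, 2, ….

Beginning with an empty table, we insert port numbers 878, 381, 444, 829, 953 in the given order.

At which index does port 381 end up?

Insert 878: h=3, slot 3 empty -> index 3.
Insert 381: h=3, h2=4, slot 3 occupied -> index 0.
Insert 444: h=3, h2=1, slot 3 occupied -> index 4.
Insert 829: h=3, h2=2, slot 3 occupied -> index 5.
Insert 953: h=1, slot 1 empty -> index 1.
Table: [381, 953, —, 878, 444, 829, —]

0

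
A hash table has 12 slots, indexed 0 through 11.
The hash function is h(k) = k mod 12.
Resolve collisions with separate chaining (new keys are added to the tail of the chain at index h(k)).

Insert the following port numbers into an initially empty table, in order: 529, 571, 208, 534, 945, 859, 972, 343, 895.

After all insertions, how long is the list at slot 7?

4

Insert 529: h=1, bucket 1 empty → new chain.
Insert 571: h=7, bucket 7 empty → new chain.
Insert 208: h=4, bucket 4 empty → new chain.
Insert 534: h=6, bucket 6 empty → new chain.
Insert 945: h=9, bucket 9 empty → new chain.
Insert 859: h=7, bucket 7 nonempty → append to chain.
Insert 972: h=0, bucket 0 empty → new chain.
Insert 343: h=7, bucket 7 nonempty → append to chain.
Insert 895: h=7, bucket 7 nonempty → append to chain.
Final buckets:
0: 972
1: 529
2: -
3: -
4: 208
5: -
6: 534
7: 571 -> 859 -> 343 -> 895
8: -
9: 945
10: -
11: -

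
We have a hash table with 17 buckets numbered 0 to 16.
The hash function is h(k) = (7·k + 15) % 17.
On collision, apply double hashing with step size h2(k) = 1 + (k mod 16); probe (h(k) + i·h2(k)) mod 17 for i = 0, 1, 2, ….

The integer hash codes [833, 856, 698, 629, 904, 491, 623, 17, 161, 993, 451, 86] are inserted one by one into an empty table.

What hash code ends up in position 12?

833: h=15 → slot 15
856: h=6 → slot 6
698: h=5 → slot 5
629: h=15, h2=6, probe 15,4 → slot 4
904: h=2 → slot 2
491: h=1 → slot 1
623: h=7 → slot 7
17: h=15, h2=2, probe 15,0 → slot 0
161: h=3 → slot 3
993: h=13 → slot 13
451: h=10 → slot 10
86: h=5, h2=7, probe 5,12 → slot 12
Table: [17, 491, 904, 161, 629, 698, 856, 623, -, -, 451, -, 86, 993, -, 833, -]

86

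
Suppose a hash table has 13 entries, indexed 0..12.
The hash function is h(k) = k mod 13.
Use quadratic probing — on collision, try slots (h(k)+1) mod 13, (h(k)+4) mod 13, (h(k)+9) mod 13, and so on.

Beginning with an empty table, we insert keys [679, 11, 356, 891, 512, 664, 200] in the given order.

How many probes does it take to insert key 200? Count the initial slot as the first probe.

3

679: h=3 -> slot 3
11: h=11 -> slot 11
356: h=5 -> slot 5
891: h=7 -> slot 7
512: h=5, probe 5,6 -> slot 6
664: h=1 -> slot 1
200: h=5, probe 5,6,9 -> slot 9
Table: [∅, 664, ∅, 679, ∅, 356, 512, 891, ∅, 200, ∅, 11, ∅]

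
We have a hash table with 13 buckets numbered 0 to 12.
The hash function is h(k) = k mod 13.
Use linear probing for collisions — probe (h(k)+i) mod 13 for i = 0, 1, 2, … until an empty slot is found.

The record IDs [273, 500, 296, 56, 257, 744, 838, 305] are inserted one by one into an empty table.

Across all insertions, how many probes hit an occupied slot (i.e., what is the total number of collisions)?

Insert 273: h=0, slot 0 empty -> index 0.
Insert 500: h=6, slot 6 empty -> index 6.
Insert 296: h=10, slot 10 empty -> index 10.
Insert 56: h=4, slot 4 empty -> index 4.
Insert 257: h=10, slot 10 occupied -> index 11.
Insert 744: h=3, slot 3 empty -> index 3.
Insert 838: h=6, slot 6 occupied -> index 7.
Insert 305: h=6, slots 6,7 occupied -> index 8.
Table: [273, -, -, 744, 56, -, 500, 838, 305, -, 296, 257, -]

4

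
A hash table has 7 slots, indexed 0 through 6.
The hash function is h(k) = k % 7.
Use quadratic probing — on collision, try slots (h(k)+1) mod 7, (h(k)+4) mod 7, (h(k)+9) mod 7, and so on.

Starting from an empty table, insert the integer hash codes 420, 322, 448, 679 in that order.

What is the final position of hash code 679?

Insert 420: h=0, slot 0 empty => index 0.
Insert 322: h=0, slot 0 occupied => index 1.
Insert 448: h=0, slots 0,1 occupied => index 4.
Insert 679: h=0, slots 0,1,4 occupied => index 2.
Table: [420, 322, 679, ∅, 448, ∅, ∅]

2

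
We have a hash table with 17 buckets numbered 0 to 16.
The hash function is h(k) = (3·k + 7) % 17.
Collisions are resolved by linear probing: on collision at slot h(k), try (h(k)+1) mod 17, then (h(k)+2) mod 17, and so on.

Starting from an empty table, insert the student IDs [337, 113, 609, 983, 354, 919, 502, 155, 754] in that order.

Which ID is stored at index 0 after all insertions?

337: h=15 => slot 15
113: h=6 => slot 6
609: h=15, probe 15,16 => slot 16
983: h=15, probe 15,16,0 => slot 0
354: h=15, probe 15,16,0,1 => slot 1
919: h=10 => slot 10
502: h=0, probe 0,1,2 => slot 2
155: h=13 => slot 13
754: h=8 => slot 8
Table: [983, 354, 502, ∅, ∅, ∅, 113, ∅, 754, ∅, 919, ∅, ∅, 155, ∅, 337, 609]

983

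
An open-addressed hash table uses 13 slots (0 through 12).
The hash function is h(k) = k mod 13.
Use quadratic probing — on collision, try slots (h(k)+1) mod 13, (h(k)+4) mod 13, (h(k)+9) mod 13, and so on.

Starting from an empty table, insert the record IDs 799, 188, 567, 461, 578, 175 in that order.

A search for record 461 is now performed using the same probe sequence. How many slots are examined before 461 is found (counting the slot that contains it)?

3

Insert 799: h=6, slot 6 empty => index 6.
Insert 188: h=6, slot 6 occupied => index 7.
Insert 567: h=8, slot 8 empty => index 8.
Insert 461: h=6, slots 6,7 occupied => index 10.
Insert 578: h=6, slots 6,7,10 occupied => index 2.
Insert 175: h=6, slots 6,7,10,2 occupied => index 9.
Table: [_, _, 578, _, _, _, 799, 188, 567, 175, 461, _, _]
Lookup 461: h=6, probe 6,7,10 → found at 10.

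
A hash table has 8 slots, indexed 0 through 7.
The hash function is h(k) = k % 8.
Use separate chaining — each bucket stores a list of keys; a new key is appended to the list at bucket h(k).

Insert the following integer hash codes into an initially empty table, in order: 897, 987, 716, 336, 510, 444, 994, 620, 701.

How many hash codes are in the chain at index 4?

3

897 -> bucket 1
987 -> bucket 3
716 -> bucket 4
336 -> bucket 0
510 -> bucket 6
444 -> bucket 4 (collision)
994 -> bucket 2
620 -> bucket 4 (collision)
701 -> bucket 5
Final buckets:
0: 336
1: 897
2: 994
3: 987
4: 716 -> 444 -> 620
5: 701
6: 510
7: _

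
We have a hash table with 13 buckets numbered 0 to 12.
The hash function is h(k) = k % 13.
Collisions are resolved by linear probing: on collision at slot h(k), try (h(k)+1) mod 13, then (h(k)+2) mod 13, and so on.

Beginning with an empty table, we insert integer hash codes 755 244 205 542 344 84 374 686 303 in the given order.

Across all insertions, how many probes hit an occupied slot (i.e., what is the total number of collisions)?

7

755: h=1 → slot 1
244: h=10 → slot 10
205: h=10, probe 10,11 → slot 11
542: h=9 → slot 9
344: h=6 → slot 6
84: h=6, probe 6,7 → slot 7
374: h=10, probe 10,11,12 → slot 12
686: h=10, probe 10,11,12,0 → slot 0
303: h=4 → slot 4
Table: [686, 755, -, -, 303, -, 344, 84, -, 542, 244, 205, 374]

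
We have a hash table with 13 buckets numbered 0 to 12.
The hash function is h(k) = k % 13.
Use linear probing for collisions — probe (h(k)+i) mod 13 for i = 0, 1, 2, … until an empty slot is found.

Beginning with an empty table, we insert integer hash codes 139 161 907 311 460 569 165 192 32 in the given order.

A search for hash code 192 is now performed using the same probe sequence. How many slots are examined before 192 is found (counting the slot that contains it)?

139: h=9 → slot 9
161: h=5 → slot 5
907: h=10 → slot 10
311: h=12 → slot 12
460: h=5, probe 5,6 → slot 6
569: h=10, probe 10,11 → slot 11
165: h=9, probe 9,10,11,12,0 → slot 0
192: h=10, probe 10,11,12,0,1 → slot 1
32: h=6, probe 6,7 → slot 7
Table: [165, 192, -, -, -, 161, 460, 32, -, 139, 907, 569, 311]
Lookup 192: h=10, probe 10,11,12,0,1 → found at 1.

5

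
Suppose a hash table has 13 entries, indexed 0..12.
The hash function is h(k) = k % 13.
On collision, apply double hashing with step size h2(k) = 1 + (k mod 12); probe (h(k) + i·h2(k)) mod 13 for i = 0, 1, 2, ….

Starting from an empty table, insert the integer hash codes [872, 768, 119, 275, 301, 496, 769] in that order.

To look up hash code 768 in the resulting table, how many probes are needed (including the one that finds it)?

2

872 hashes to 1; slot 1 is free -> place at 1.
768 hashes to 1, h2=1; 1 taken -> place at 2.
119 hashes to 2, h2=12; 2,1 taken -> place at 0.
275 hashes to 2, h2=12; 2,1,0 taken -> place at 12.
301 hashes to 2, h2=2; 2 taken -> place at 4.
496 hashes to 2, h2=5; 2 taken -> place at 7.
769 hashes to 2, h2=2; 2,4 taken -> place at 6.
Table: [119, 872, 768, -, 301, -, 769, 496, -, -, -, -, 275]
Lookup 768: h=1, h2=1, probe 1,2 → found at 2.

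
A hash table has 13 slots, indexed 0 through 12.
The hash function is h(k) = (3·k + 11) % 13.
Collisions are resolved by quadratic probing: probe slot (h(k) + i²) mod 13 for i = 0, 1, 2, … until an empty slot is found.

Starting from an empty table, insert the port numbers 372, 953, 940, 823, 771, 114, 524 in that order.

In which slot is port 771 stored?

6

372 hashes to 9; slot 9 is free → place at 9.
953 hashes to 10; slot 10 is free → place at 10.
940 hashes to 10; 10 taken → place at 11.
823 hashes to 10; 10,11 taken → place at 1.
771 hashes to 10; 10,11,1 taken → place at 6.
114 hashes to 2; slot 2 is free → place at 2.
524 hashes to 10; 10,11,1,6 taken → place at 0.
Table: [524, 823, 114, ., ., ., 771, ., ., 372, 953, 940, .]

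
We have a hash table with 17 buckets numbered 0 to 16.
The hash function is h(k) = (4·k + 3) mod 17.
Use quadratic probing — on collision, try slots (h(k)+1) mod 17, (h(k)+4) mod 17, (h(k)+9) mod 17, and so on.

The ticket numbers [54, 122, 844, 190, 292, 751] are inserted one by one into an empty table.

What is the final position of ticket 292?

7

Insert 54: h=15, slot 15 empty => index 15.
Insert 122: h=15, slot 15 occupied => index 16.
Insert 844: h=13, slot 13 empty => index 13.
Insert 190: h=15, slots 15,16 occupied => index 2.
Insert 292: h=15, slots 15,16,2 occupied => index 7.
Insert 751: h=15, slots 15,16,2,7 occupied => index 14.
Table: [., ., 190, ., ., ., ., 292, ., ., ., ., ., 844, 751, 54, 122]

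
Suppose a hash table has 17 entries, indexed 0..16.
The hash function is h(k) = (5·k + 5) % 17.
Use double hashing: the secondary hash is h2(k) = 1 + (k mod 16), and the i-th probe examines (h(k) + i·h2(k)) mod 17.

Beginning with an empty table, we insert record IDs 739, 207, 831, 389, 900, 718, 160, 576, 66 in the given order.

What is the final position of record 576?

13

Insert 739: h=11, slot 11 empty -> index 11.
Insert 207: h=3, slot 3 empty -> index 3.
Insert 831: h=12, slot 12 empty -> index 12.
Insert 389: h=12, h2=6, slot 12 occupied -> index 1.
Insert 900: h=0, slot 0 empty -> index 0.
Insert 718: h=8, slot 8 empty -> index 8.
Insert 160: h=6, slot 6 empty -> index 6.
Insert 576: h=12, h2=1, slot 12 occupied -> index 13.
Insert 66: h=12, h2=3, slot 12 occupied -> index 15.
Table: [900, 389, —, 207, —, —, 160, —, 718, —, —, 739, 831, 576, —, 66, —]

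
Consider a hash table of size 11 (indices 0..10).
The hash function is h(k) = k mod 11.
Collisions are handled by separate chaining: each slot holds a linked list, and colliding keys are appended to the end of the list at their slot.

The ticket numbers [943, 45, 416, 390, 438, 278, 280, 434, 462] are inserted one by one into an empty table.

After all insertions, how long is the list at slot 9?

2

Insert 943: h=8, bucket 8 empty -> new chain.
Insert 45: h=1, bucket 1 empty -> new chain.
Insert 416: h=9, bucket 9 empty -> new chain.
Insert 390: h=5, bucket 5 empty -> new chain.
Insert 438: h=9, bucket 9 nonempty -> append to chain.
Insert 278: h=3, bucket 3 empty -> new chain.
Insert 280: h=5, bucket 5 nonempty -> append to chain.
Insert 434: h=5, bucket 5 nonempty -> append to chain.
Insert 462: h=0, bucket 0 empty -> new chain.
Final buckets:
0: 462
1: 45
2: —
3: 278
4: —
5: 390 -> 280 -> 434
6: —
7: —
8: 943
9: 416 -> 438
10: —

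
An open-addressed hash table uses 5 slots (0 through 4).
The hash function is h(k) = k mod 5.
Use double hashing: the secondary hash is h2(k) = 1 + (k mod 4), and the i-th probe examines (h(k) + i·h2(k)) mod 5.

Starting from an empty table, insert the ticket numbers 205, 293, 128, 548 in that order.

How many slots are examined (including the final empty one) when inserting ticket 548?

205: h=0 → slot 0
293: h=3 → slot 3
128: h=3, h2=1, probe 3,4 → slot 4
548: h=3, h2=1, probe 3,4,0,1 → slot 1
Table: [205, 548, ∅, 293, 128]

4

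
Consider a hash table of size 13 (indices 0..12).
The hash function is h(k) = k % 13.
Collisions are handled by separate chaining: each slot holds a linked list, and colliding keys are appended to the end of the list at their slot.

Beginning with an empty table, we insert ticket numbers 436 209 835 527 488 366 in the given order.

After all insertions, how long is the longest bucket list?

3

Insert 436: h=7, bucket 7 empty -> new chain.
Insert 209: h=1, bucket 1 empty -> new chain.
Insert 835: h=3, bucket 3 empty -> new chain.
Insert 527: h=7, bucket 7 nonempty -> append to chain.
Insert 488: h=7, bucket 7 nonempty -> append to chain.
Insert 366: h=2, bucket 2 empty -> new chain.
Final buckets:
0: .
1: 209
2: 366
3: 835
4: .
5: .
6: .
7: 436 -> 527 -> 488
8: .
9: .
10: .
11: .
12: .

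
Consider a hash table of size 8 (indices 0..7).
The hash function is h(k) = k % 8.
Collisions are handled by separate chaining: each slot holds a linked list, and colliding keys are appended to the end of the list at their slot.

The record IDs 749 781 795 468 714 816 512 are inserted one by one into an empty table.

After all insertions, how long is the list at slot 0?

Insert 749: h=5, bucket 5 empty → new chain.
Insert 781: h=5, bucket 5 nonempty → append to chain.
Insert 795: h=3, bucket 3 empty → new chain.
Insert 468: h=4, bucket 4 empty → new chain.
Insert 714: h=2, bucket 2 empty → new chain.
Insert 816: h=0, bucket 0 empty → new chain.
Insert 512: h=0, bucket 0 nonempty → append to chain.
Final buckets:
0: 816 -> 512
1: —
2: 714
3: 795
4: 468
5: 749 -> 781
6: —
7: —

2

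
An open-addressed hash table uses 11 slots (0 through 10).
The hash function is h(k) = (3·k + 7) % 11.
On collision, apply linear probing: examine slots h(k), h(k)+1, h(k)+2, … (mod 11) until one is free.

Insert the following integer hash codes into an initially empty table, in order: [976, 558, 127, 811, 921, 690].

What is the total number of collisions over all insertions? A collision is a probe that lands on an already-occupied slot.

10

976: h=9 => slot 9
558: h=9, probe 9,10 => slot 10
127: h=3 => slot 3
811: h=9, probe 9,10,0 => slot 0
921: h=9, probe 9,10,0,1 => slot 1
690: h=9, probe 9,10,0,1,2 => slot 2
Table: [811, 921, 690, 127, -, -, -, -, -, 976, 558]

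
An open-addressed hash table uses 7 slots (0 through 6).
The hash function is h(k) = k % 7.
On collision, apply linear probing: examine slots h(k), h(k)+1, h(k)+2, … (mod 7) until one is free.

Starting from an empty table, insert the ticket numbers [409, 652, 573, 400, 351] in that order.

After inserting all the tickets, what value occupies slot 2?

Insert 409: h=3, slot 3 empty → index 3.
Insert 652: h=1, slot 1 empty → index 1.
Insert 573: h=6, slot 6 empty → index 6.
Insert 400: h=1, slot 1 occupied → index 2.
Insert 351: h=1, slots 1,2,3 occupied → index 4.
Table: [., 652, 400, 409, 351, ., 573]

400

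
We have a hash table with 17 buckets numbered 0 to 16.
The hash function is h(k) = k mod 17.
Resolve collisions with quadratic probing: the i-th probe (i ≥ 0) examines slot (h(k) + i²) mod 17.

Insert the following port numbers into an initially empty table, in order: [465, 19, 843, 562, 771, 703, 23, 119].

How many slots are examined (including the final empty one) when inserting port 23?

5

465: h=6 → slot 6
19: h=2 → slot 2
843: h=10 → slot 10
562: h=1 → slot 1
771: h=6, probe 6,7 → slot 7
703: h=6, probe 6,7,10,15 → slot 15
23: h=6, probe 6,7,10,15,5 → slot 5
119: h=0 → slot 0
Table: [119, 562, 19, -, -, 23, 465, 771, -, -, 843, -, -, -, -, 703, -]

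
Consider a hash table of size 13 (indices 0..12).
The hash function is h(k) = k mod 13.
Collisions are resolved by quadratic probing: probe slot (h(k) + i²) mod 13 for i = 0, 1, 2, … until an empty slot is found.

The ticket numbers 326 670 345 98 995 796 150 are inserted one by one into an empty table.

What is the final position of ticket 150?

10

326 hashes to 1; slot 1 is free -> place at 1.
670 hashes to 7; slot 7 is free -> place at 7.
345 hashes to 7; 7 taken -> place at 8.
98 hashes to 7; 7,8 taken -> place at 11.
995 hashes to 7; 7,8,11 taken -> place at 3.
796 hashes to 3; 3 taken -> place at 4.
150 hashes to 7; 7,8,11,3 taken -> place at 10.
Table: [_, 326, _, 995, 796, _, _, 670, 345, _, 150, 98, _]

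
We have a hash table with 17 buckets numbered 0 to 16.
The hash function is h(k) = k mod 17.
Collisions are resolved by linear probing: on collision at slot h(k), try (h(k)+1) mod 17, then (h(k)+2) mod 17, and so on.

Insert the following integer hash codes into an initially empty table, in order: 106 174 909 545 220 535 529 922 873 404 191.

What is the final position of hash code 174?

5

106 hashes to 4; slot 4 is free => place at 4.
174 hashes to 4; 4 taken => place at 5.
909 hashes to 8; slot 8 is free => place at 8.
545 hashes to 1; slot 1 is free => place at 1.
220 hashes to 16; slot 16 is free => place at 16.
535 hashes to 8; 8 taken => place at 9.
529 hashes to 2; slot 2 is free => place at 2.
922 hashes to 4; 4,5 taken => place at 6.
873 hashes to 6; 6 taken => place at 7.
404 hashes to 13; slot 13 is free => place at 13.
191 hashes to 4; 4,5,6,7,8,9 taken => place at 10.
Table: [—, 545, 529, —, 106, 174, 922, 873, 909, 535, 191, —, —, 404, —, —, 220]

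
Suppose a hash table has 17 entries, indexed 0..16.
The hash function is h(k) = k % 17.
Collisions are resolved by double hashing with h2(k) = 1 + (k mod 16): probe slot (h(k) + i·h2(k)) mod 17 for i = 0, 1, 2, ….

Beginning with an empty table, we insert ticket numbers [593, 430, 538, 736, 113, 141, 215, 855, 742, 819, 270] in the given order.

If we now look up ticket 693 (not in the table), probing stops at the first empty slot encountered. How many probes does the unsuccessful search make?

3

Insert 593: h=15, slot 15 empty → index 15.
Insert 430: h=5, slot 5 empty → index 5.
Insert 538: h=11, slot 11 empty → index 11.
Insert 736: h=5, h2=1, slot 5 occupied → index 6.
Insert 113: h=11, h2=2, slot 11 occupied → index 13.
Insert 141: h=5, h2=14, slot 5 occupied → index 2.
Insert 215: h=11, h2=8, slots 11,2 occupied → index 10.
Insert 855: h=5, h2=8, slots 5,13 occupied → index 4.
Insert 742: h=11, h2=7, slot 11 occupied → index 1.
Insert 819: h=3, slot 3 empty → index 3.
Insert 270: h=15, h2=15, slots 15,13,11 occupied → index 9.
Table: [_, 742, 141, 819, 855, 430, 736, _, _, 270, 215, 538, _, 113, _, 593, _]
Lookup 693: h=13, h2=6, probe 13,2,8 → slot 8 empty, not found.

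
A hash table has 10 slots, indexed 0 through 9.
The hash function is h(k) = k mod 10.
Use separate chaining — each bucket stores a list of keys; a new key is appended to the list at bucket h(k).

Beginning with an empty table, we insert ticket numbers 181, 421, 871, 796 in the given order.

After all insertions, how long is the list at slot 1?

3

Insert 181: h=1, bucket 1 empty -> new chain.
Insert 421: h=1, bucket 1 nonempty -> append to chain.
Insert 871: h=1, bucket 1 nonempty -> append to chain.
Insert 796: h=6, bucket 6 empty -> new chain.
Final buckets:
0: -
1: 181 -> 421 -> 871
2: -
3: -
4: -
5: -
6: 796
7: -
8: -
9: -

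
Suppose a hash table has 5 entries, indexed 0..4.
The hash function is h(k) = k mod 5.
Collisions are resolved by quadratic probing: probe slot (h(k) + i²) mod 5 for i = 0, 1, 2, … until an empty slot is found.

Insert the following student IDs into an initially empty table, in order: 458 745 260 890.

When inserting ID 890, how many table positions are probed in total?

3

458 hashes to 3; slot 3 is free => place at 3.
745 hashes to 0; slot 0 is free => place at 0.
260 hashes to 0; 0 taken => place at 1.
890 hashes to 0; 0,1 taken => place at 4.
Table: [745, 260, —, 458, 890]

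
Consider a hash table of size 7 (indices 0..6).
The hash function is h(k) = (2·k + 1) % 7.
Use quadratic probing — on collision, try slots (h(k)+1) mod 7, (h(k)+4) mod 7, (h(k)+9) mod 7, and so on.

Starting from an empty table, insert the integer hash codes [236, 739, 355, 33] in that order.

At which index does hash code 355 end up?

5

Insert 236: h=4, slot 4 empty -> index 4.
Insert 739: h=2, slot 2 empty -> index 2.
Insert 355: h=4, slot 4 occupied -> index 5.
Insert 33: h=4, slots 4,5 occupied -> index 1.
Table: [—, 33, 739, —, 236, 355, —]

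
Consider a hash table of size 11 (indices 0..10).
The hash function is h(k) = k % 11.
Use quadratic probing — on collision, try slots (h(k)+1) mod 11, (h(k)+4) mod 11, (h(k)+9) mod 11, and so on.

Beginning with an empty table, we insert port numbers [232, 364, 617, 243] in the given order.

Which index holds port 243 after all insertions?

10

232: h=1 -> slot 1
364: h=1, probe 1,2 -> slot 2
617: h=1, probe 1,2,5 -> slot 5
243: h=1, probe 1,2,5,10 -> slot 10
Table: [-, 232, 364, -, -, 617, -, -, -, -, 243]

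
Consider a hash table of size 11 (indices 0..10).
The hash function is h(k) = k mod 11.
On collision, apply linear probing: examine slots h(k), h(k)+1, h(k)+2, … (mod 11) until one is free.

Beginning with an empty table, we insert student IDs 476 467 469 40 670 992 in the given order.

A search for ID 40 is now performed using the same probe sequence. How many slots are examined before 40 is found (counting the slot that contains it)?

2

Insert 476: h=3, slot 3 empty -> index 3.
Insert 467: h=5, slot 5 empty -> index 5.
Insert 469: h=7, slot 7 empty -> index 7.
Insert 40: h=7, slot 7 occupied -> index 8.
Insert 670: h=10, slot 10 empty -> index 10.
Insert 992: h=2, slot 2 empty -> index 2.
Table: [., ., 992, 476, ., 467, ., 469, 40, ., 670]
Lookup 40: h=7, probe 7,8 → found at 8.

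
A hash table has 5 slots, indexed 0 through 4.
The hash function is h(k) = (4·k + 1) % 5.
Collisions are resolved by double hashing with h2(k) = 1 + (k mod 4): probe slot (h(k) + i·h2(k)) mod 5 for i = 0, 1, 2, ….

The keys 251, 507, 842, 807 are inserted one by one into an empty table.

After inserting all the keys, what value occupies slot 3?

807

Insert 251: h=0, slot 0 empty => index 0.
Insert 507: h=4, slot 4 empty => index 4.
Insert 842: h=4, h2=3, slot 4 occupied => index 2.
Insert 807: h=4, h2=4, slot 4 occupied => index 3.
Table: [251, _, 842, 807, 507]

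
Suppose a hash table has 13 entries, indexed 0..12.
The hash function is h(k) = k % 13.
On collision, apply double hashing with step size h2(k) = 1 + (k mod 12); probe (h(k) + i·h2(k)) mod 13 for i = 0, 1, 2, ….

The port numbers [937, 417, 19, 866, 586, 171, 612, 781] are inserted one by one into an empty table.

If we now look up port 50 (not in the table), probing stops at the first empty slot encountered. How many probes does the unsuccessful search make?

937: h=1 -> slot 1
417: h=1, h2=10, probe 1,11 -> slot 11
19: h=6 -> slot 6
866: h=8 -> slot 8
586: h=1, h2=11, probe 1,12 -> slot 12
171: h=2 -> slot 2
612: h=1, h2=1, probe 1,2,3 -> slot 3
781: h=1, h2=2, probe 1,3,5 -> slot 5
Table: [., 937, 171, 612, ., 781, 19, ., 866, ., ., 417, 586]
Lookup 50: h=11, h2=3, probe 11,1,4 → slot 4 empty, not found.

3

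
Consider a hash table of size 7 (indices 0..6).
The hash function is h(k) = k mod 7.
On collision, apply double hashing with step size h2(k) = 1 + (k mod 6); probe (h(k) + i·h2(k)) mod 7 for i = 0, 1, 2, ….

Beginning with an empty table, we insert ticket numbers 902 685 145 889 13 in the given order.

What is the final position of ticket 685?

Insert 902: h=6, slot 6 empty => index 6.
Insert 685: h=6, h2=2, slot 6 occupied => index 1.
Insert 145: h=5, slot 5 empty => index 5.
Insert 889: h=0, slot 0 empty => index 0.
Insert 13: h=6, h2=2, slots 6,1 occupied => index 3.
Table: [889, 685, ∅, 13, ∅, 145, 902]

1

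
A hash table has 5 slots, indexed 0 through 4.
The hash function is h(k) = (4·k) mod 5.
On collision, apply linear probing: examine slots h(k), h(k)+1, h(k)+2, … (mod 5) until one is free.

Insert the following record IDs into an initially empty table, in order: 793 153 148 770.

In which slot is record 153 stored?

3

793 hashes to 2; slot 2 is free => place at 2.
153 hashes to 2; 2 taken => place at 3.
148 hashes to 2; 2,3 taken => place at 4.
770 hashes to 0; slot 0 is free => place at 0.
Table: [770, —, 793, 153, 148]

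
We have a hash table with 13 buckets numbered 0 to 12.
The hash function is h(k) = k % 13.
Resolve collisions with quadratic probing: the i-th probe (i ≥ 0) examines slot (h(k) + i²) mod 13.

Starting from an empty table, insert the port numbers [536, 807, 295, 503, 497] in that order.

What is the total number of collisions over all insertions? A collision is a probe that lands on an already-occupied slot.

536: h=3 → slot 3
807: h=1 → slot 1
295: h=9 → slot 9
503: h=9, probe 9,10 → slot 10
497: h=3, probe 3,4 → slot 4
Table: [., 807, ., 536, 497, ., ., ., ., 295, 503, ., .]

2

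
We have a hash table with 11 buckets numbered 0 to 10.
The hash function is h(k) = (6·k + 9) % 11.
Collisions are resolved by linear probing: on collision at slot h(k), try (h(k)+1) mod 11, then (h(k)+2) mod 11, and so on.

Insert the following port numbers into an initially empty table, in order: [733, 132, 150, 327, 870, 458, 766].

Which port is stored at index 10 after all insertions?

733: h=7 → slot 7
132: h=9 → slot 9
150: h=7, probe 7,8 → slot 8
327: h=2 → slot 2
870: h=4 → slot 4
458: h=7, probe 7,8,9,10 → slot 10
766: h=7, probe 7,8,9,10,0 → slot 0
Table: [766, —, 327, —, 870, —, —, 733, 150, 132, 458]

458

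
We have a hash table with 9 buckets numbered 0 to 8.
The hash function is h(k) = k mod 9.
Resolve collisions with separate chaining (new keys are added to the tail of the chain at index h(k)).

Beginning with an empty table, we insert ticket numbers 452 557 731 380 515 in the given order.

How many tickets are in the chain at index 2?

4

Insert 452: h=2, bucket 2 empty → new chain.
Insert 557: h=8, bucket 8 empty → new chain.
Insert 731: h=2, bucket 2 nonempty → append to chain.
Insert 380: h=2, bucket 2 nonempty → append to chain.
Insert 515: h=2, bucket 2 nonempty → append to chain.
Final buckets:
0: _
1: _
2: 452 -> 731 -> 380 -> 515
3: _
4: _
5: _
6: _
7: _
8: 557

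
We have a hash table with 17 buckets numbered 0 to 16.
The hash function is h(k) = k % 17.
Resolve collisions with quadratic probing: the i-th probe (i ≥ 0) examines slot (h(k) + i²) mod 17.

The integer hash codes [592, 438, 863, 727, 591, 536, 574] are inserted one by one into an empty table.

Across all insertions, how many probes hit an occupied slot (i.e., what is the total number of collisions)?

592 hashes to 14; slot 14 is free → place at 14.
438 hashes to 13; slot 13 is free → place at 13.
863 hashes to 13; 13,14 taken → place at 0.
727 hashes to 13; 13,14,0 taken → place at 5.
591 hashes to 13; 13,14,0,5 taken → place at 12.
536 hashes to 9; slot 9 is free → place at 9.
574 hashes to 13; 13,14,0,5,12 taken → place at 4.
Table: [863, ., ., ., 574, 727, ., ., ., 536, ., ., 591, 438, 592, ., .]

14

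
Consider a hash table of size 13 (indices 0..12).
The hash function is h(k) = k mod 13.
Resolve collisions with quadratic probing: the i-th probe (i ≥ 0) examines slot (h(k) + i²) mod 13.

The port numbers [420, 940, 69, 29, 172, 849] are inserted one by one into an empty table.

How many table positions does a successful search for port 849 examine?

4

420: h=4 => slot 4
940: h=4, probe 4,5 => slot 5
69: h=4, probe 4,5,8 => slot 8
29: h=3 => slot 3
172: h=3, probe 3,4,7 => slot 7
849: h=4, probe 4,5,8,0 => slot 0
Table: [849, —, —, 29, 420, 940, —, 172, 69, —, —, —, —]
Lookup 849: h=4, probe 4,5,8,0 → found at 0.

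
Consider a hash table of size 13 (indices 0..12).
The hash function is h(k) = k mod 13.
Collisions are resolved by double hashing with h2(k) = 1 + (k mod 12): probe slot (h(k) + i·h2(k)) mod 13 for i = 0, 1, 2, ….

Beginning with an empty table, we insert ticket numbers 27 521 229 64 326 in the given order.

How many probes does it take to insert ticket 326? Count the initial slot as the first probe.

2

27: h=1 -> slot 1
521: h=1, h2=6, probe 1,7 -> slot 7
229: h=8 -> slot 8
64: h=12 -> slot 12
326: h=1, h2=3, probe 1,4 -> slot 4
Table: [_, 27, _, _, 326, _, _, 521, 229, _, _, _, 64]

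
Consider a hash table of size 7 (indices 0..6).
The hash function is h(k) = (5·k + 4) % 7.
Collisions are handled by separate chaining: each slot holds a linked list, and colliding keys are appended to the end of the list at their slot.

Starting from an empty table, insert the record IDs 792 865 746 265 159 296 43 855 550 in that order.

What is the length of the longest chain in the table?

792 -> bucket 2
865 -> bucket 3
746 -> bucket 3 (collision)
265 -> bucket 6
159 -> bucket 1
296 -> bucket 0
43 -> bucket 2 (collision)
855 -> bucket 2 (collision)
550 -> bucket 3 (collision)
Final buckets:
0: 296
1: 159
2: 792 -> 43 -> 855
3: 865 -> 746 -> 550
4: -
5: -
6: 265

3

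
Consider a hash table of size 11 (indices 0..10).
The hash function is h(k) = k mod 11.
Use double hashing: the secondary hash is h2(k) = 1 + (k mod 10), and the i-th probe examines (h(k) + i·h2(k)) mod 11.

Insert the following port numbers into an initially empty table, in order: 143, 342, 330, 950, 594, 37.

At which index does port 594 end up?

143 hashes to 0; slot 0 is free → place at 0.
342 hashes to 1; slot 1 is free → place at 1.
330 hashes to 0, h2=1; 0,1 taken → place at 2.
950 hashes to 4; slot 4 is free → place at 4.
594 hashes to 0, h2=5; 0 taken → place at 5.
37 hashes to 4, h2=8; 4,1 taken → place at 9.
Table: [143, 342, 330, ∅, 950, 594, ∅, ∅, ∅, 37, ∅]

5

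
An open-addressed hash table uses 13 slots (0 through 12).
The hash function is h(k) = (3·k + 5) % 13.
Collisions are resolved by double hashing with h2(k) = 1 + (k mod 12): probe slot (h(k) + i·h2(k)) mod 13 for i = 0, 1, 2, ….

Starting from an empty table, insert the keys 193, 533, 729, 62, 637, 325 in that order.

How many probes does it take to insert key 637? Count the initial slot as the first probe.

Insert 193: h=12, slot 12 empty => index 12.
Insert 533: h=5, slot 5 empty => index 5.
Insert 729: h=8, slot 8 empty => index 8.
Insert 62: h=9, slot 9 empty => index 9.
Insert 637: h=5, h2=2, slot 5 occupied => index 7.
Insert 325: h=5, h2=2, slots 5,7,9 occupied => index 11.
Table: [_, _, _, _, _, 533, _, 637, 729, 62, _, 325, 193]

2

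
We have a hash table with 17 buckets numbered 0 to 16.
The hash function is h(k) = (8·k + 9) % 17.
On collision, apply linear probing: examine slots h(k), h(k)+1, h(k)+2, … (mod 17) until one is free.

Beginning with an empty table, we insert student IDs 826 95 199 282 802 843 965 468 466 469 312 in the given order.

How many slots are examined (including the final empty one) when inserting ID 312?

4

826 hashes to 4; slot 4 is free => place at 4.
95 hashes to 4; 4 taken => place at 5.
199 hashes to 3; slot 3 is free => place at 3.
282 hashes to 4; 4,5 taken => place at 6.
802 hashes to 16; slot 16 is free => place at 16.
843 hashes to 4; 4,5,6 taken => place at 7.
965 hashes to 11; slot 11 is free => place at 11.
468 hashes to 13; slot 13 is free => place at 13.
466 hashes to 14; slot 14 is free => place at 14.
469 hashes to 4; 4,5,6,7 taken => place at 8.
312 hashes to 6; 6,7,8 taken => place at 9.
Table: [_, _, _, 199, 826, 95, 282, 843, 469, 312, _, 965, _, 468, 466, _, 802]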